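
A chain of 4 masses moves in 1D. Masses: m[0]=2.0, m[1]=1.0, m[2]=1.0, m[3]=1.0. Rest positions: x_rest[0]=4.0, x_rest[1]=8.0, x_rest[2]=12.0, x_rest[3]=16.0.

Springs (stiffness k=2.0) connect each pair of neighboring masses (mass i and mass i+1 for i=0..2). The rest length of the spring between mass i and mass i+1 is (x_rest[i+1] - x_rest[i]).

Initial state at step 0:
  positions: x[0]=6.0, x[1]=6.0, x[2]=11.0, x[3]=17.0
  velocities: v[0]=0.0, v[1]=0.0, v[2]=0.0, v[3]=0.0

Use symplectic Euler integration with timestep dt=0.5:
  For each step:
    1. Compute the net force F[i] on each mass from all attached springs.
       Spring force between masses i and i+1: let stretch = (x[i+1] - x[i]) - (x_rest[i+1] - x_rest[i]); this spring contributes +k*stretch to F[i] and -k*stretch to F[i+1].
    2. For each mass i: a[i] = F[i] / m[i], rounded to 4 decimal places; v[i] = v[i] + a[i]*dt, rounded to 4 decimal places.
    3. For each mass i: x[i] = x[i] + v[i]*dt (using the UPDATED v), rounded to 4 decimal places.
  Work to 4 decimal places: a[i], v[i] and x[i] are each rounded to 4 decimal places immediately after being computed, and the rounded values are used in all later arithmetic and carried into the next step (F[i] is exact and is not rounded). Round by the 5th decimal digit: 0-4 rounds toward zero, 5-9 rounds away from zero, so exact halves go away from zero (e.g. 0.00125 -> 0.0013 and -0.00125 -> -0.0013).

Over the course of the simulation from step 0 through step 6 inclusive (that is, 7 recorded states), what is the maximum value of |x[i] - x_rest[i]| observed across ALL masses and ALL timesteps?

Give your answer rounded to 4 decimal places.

Step 0: x=[6.0000 6.0000 11.0000 17.0000] v=[0.0000 0.0000 0.0000 0.0000]
Step 1: x=[5.0000 8.5000 11.5000 16.0000] v=[-2.0000 5.0000 1.0000 -2.0000]
Step 2: x=[3.8750 10.7500 12.7500 14.7500] v=[-2.2500 4.5000 2.5000 -2.5000]
Step 3: x=[3.4688 10.5625 14.0000 14.5000] v=[-0.8125 -0.3750 2.5000 -0.5000]
Step 4: x=[3.8360 8.5469 13.7813 16.0000] v=[0.7344 -4.0312 -0.4375 3.0000]
Step 5: x=[4.3810 6.7931 12.0547 18.3907] v=[1.0899 -3.5077 -3.4532 4.7813]
Step 6: x=[4.5290 6.4640 10.8653 19.6134] v=[0.2960 -0.6582 -2.3788 2.4453]
Max displacement = 3.6134

Answer: 3.6134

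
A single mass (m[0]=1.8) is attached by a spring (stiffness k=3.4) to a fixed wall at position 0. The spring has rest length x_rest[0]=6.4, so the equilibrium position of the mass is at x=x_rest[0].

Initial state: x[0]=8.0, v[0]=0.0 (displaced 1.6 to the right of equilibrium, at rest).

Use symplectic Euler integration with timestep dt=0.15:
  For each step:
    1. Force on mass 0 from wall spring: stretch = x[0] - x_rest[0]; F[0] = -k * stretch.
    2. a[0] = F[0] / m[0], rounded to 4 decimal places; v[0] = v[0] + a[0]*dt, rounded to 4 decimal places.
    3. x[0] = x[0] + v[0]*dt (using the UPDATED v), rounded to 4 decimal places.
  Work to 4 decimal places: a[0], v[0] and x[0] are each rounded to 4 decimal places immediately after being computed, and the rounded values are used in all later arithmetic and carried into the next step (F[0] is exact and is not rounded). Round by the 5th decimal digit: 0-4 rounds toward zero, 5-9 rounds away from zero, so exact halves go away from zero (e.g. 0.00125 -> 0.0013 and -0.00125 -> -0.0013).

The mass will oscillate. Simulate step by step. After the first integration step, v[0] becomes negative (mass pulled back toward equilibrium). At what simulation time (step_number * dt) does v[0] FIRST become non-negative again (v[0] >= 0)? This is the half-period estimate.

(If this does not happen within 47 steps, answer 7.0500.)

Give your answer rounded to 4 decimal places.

Step 0: x=[8.0000] v=[0.0000]
Step 1: x=[7.9320] v=[-0.4533]
Step 2: x=[7.7989] v=[-0.8874]
Step 3: x=[7.6063] v=[-1.2838]
Step 4: x=[7.3625] v=[-1.6256]
Step 5: x=[7.0778] v=[-1.8983]
Step 6: x=[6.7643] v=[-2.0903]
Step 7: x=[6.4353] v=[-2.1935]
Step 8: x=[6.1048] v=[-2.2035]
Step 9: x=[5.7868] v=[-2.1199]
Step 10: x=[5.4949] v=[-1.9462]
Step 11: x=[5.2414] v=[-1.6898]
Step 12: x=[5.0372] v=[-1.3615]
Step 13: x=[4.8909] v=[-0.9754]
Step 14: x=[4.8087] v=[-0.5478]
Step 15: x=[4.7942] v=[-0.0969]
Step 16: x=[4.8479] v=[0.3581]
First v>=0 after going negative at step 16, time=2.4000

Answer: 2.4000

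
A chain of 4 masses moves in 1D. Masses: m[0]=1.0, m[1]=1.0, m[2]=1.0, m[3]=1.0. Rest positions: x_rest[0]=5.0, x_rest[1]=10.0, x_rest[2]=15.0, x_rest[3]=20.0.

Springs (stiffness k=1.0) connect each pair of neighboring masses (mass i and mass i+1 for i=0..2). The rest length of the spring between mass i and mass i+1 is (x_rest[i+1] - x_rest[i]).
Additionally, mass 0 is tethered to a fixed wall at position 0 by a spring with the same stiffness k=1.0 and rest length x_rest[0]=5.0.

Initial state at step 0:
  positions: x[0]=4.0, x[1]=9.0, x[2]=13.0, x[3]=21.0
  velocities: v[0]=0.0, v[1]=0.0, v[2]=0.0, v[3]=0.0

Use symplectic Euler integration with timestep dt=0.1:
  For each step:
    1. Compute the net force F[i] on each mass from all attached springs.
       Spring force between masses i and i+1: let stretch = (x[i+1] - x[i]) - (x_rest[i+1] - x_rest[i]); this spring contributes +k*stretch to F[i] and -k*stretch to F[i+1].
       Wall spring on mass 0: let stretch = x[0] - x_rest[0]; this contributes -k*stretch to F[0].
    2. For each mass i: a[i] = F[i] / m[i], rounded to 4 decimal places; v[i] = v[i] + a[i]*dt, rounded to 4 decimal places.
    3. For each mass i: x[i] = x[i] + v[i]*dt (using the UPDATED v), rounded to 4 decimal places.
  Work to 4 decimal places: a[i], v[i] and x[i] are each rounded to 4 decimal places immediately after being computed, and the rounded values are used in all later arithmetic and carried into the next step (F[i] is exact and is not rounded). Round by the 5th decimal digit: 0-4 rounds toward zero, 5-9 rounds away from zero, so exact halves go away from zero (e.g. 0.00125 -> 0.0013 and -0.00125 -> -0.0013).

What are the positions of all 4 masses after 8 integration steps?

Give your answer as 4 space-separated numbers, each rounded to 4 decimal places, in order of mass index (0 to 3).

Answer: 4.3028 8.7741 14.2050 20.0586

Derivation:
Step 0: x=[4.0000 9.0000 13.0000 21.0000] v=[0.0000 0.0000 0.0000 0.0000]
Step 1: x=[4.0100 8.9900 13.0400 20.9700] v=[0.1000 -0.1000 0.4000 -0.3000]
Step 2: x=[4.0297 8.9707 13.1188 20.9107] v=[0.1970 -0.1930 0.7880 -0.5930]
Step 3: x=[4.0585 8.9435 13.2340 20.8235] v=[0.2881 -0.2723 1.1524 -0.8722]
Step 4: x=[4.0956 8.9103 13.3822 20.7104] v=[0.3708 -0.3318 1.4823 -1.1312]
Step 5: x=[4.1399 8.8737 13.5590 20.5740] v=[0.4427 -0.3661 1.7679 -1.3640]
Step 6: x=[4.1901 8.8366 13.7591 20.4175] v=[0.5021 -0.3710 2.0009 -1.5655]
Step 7: x=[4.2449 8.8023 13.9766 20.2444] v=[0.5477 -0.3434 2.1745 -1.7313]
Step 8: x=[4.3028 8.7741 14.2050 20.0586] v=[0.5790 -0.2817 2.2839 -1.8581]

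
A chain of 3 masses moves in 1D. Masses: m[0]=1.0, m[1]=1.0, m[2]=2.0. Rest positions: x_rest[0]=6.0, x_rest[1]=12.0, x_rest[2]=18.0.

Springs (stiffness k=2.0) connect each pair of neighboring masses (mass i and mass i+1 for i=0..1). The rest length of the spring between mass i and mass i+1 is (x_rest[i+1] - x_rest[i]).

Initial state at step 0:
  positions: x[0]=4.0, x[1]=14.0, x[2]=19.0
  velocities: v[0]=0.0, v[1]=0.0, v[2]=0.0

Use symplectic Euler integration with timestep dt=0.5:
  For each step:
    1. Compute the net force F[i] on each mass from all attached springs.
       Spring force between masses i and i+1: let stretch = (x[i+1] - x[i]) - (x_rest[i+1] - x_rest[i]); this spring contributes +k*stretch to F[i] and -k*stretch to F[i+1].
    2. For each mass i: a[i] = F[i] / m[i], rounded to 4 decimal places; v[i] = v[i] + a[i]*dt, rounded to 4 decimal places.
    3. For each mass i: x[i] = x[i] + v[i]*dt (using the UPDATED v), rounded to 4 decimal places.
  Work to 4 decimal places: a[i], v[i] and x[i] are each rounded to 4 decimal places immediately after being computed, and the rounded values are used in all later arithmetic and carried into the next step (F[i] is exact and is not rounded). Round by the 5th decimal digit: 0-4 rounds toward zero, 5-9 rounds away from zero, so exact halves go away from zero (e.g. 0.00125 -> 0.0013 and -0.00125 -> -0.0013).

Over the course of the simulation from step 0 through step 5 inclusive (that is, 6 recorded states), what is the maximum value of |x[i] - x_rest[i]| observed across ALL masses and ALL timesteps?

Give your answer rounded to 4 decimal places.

Step 0: x=[4.0000 14.0000 19.0000] v=[0.0000 0.0000 0.0000]
Step 1: x=[6.0000 11.5000 19.2500] v=[4.0000 -5.0000 0.5000]
Step 2: x=[7.7500 10.1250 19.0625] v=[3.5000 -2.7500 -0.3750]
Step 3: x=[7.6875 12.0313 18.1406] v=[-0.1250 3.8125 -1.8438]
Step 4: x=[6.7969 14.8203 17.1914] v=[-1.7812 5.5780 -1.8985]
Step 5: x=[6.9180 14.7832 17.1494] v=[0.2422 -0.0743 -0.0841]
Max displacement = 2.8203

Answer: 2.8203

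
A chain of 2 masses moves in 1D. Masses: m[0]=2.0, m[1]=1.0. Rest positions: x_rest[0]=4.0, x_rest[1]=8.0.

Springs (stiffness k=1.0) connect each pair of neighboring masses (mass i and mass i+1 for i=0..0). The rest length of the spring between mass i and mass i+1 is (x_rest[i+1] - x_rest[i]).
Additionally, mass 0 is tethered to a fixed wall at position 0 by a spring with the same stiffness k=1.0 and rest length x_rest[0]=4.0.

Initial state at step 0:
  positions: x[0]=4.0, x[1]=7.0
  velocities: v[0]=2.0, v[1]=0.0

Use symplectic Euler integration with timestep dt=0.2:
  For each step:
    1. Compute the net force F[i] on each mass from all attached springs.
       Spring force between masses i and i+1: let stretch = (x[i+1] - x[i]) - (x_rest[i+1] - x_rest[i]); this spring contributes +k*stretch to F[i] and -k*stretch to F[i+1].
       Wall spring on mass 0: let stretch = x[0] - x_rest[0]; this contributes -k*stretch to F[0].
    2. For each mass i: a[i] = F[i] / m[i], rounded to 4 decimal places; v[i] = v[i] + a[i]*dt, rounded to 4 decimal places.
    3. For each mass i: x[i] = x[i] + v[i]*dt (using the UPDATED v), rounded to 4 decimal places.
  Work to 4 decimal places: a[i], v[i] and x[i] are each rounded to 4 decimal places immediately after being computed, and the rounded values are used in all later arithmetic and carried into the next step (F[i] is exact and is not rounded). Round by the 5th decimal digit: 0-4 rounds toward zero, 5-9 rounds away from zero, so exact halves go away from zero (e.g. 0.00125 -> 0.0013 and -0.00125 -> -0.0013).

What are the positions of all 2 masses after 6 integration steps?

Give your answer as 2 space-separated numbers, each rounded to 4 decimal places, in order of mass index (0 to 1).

Answer: 5.5744 8.1764

Derivation:
Step 0: x=[4.0000 7.0000] v=[2.0000 0.0000]
Step 1: x=[4.3800 7.0400] v=[1.9000 0.2000]
Step 2: x=[4.7256 7.1336] v=[1.7280 0.4680]
Step 3: x=[5.0248 7.2909] v=[1.4962 0.7864]
Step 4: x=[5.2689 7.5175] v=[1.2203 1.1332]
Step 5: x=[5.4526 7.8142] v=[0.9183 1.4835]
Step 6: x=[5.5744 8.1764] v=[0.6092 1.8112]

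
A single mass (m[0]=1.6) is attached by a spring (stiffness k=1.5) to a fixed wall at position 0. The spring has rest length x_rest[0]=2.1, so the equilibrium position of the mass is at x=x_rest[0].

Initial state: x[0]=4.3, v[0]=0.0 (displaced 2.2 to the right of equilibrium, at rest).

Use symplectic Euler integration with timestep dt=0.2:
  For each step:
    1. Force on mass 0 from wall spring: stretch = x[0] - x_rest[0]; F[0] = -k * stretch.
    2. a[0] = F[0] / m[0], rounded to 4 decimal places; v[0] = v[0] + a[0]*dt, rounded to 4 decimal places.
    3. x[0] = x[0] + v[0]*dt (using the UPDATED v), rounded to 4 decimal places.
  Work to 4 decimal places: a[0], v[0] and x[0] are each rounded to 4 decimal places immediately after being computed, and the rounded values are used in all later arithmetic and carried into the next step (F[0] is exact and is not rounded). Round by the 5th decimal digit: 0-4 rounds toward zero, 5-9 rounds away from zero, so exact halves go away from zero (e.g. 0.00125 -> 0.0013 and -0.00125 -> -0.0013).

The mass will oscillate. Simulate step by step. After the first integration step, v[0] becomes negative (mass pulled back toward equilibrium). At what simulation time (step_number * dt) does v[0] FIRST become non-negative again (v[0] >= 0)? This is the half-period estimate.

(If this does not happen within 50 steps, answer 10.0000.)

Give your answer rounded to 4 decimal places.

Answer: 3.4000

Derivation:
Step 0: x=[4.3000] v=[0.0000]
Step 1: x=[4.2175] v=[-0.4125]
Step 2: x=[4.0556] v=[-0.8095]
Step 3: x=[3.8204] v=[-1.1762]
Step 4: x=[3.5206] v=[-1.4988]
Step 5: x=[3.1676] v=[-1.7652]
Step 6: x=[2.7745] v=[-1.9654]
Step 7: x=[2.3561] v=[-2.0919]
Step 8: x=[1.9281] v=[-2.1399]
Step 9: x=[1.5066] v=[-2.1077]
Step 10: x=[1.1073] v=[-1.9964]
Step 11: x=[0.7452] v=[-1.8103]
Step 12: x=[0.4339] v=[-1.5563]
Step 13: x=[0.1851] v=[-1.2439]
Step 14: x=[0.0081] v=[-0.8849]
Step 15: x=[-0.0904] v=[-0.4927]
Step 16: x=[-0.1068] v=[-0.0820]
Step 17: x=[-0.0404] v=[0.3318]
First v>=0 after going negative at step 17, time=3.4000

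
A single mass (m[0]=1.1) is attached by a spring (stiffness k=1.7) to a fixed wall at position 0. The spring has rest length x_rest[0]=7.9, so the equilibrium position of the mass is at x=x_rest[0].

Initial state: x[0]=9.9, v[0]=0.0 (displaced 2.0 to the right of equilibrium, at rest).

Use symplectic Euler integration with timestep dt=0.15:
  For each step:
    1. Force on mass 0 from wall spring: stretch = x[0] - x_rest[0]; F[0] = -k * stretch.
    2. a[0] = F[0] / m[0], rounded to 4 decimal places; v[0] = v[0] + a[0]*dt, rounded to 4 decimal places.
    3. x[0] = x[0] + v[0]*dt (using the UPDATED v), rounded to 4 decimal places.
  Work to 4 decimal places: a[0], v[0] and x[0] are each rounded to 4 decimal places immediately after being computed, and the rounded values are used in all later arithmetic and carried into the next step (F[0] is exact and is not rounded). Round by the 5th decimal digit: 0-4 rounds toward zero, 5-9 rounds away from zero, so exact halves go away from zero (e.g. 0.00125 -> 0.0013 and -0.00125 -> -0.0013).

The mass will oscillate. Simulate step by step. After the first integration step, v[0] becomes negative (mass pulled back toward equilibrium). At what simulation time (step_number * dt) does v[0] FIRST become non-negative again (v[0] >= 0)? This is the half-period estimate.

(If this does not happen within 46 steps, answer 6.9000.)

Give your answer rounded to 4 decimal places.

Step 0: x=[9.9000] v=[0.0000]
Step 1: x=[9.8305] v=[-0.4636]
Step 2: x=[9.6938] v=[-0.9111]
Step 3: x=[9.4948] v=[-1.3269]
Step 4: x=[9.2403] v=[-1.6966]
Step 5: x=[8.9392] v=[-2.0073]
Step 6: x=[8.6020] v=[-2.2482]
Step 7: x=[8.2404] v=[-2.4109]
Step 8: x=[7.8669] v=[-2.4898]
Step 9: x=[7.4946] v=[-2.4821]
Step 10: x=[7.1364] v=[-2.3881]
Step 11: x=[6.8047] v=[-2.2111]
Step 12: x=[6.5111] v=[-1.9572]
Step 13: x=[6.2658] v=[-1.6352]
Step 14: x=[6.0773] v=[-1.2564]
Step 15: x=[5.9522] v=[-0.8339]
Step 16: x=[5.8948] v=[-0.3824]
Step 17: x=[5.9072] v=[0.0824]
First v>=0 after going negative at step 17, time=2.5500

Answer: 2.5500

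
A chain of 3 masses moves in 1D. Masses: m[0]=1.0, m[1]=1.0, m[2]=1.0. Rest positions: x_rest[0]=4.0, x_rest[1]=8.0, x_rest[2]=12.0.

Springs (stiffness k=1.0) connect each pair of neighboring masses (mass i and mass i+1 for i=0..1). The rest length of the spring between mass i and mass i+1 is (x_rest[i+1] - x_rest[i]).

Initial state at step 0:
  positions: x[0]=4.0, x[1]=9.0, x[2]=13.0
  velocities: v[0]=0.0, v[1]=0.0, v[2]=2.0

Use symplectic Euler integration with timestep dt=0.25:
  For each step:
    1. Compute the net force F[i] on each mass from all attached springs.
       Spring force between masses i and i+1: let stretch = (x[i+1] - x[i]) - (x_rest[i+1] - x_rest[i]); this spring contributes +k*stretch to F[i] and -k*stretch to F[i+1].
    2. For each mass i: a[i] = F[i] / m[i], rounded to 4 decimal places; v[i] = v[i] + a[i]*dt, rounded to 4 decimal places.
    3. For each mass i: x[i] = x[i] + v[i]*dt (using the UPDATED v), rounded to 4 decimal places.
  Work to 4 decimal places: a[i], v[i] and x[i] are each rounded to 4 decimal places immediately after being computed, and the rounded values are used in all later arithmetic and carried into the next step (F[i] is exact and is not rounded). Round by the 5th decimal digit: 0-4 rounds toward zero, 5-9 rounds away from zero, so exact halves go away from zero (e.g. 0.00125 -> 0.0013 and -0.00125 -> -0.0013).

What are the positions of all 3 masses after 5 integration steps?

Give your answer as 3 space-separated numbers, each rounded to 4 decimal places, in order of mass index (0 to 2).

Step 0: x=[4.0000 9.0000 13.0000] v=[0.0000 0.0000 2.0000]
Step 1: x=[4.0625 8.9375 13.5000] v=[0.2500 -0.2500 2.0000]
Step 2: x=[4.1797 8.8555 13.9649] v=[0.4688 -0.3281 1.8594]
Step 3: x=[4.3392 8.8006 14.3604] v=[0.6378 -0.2197 1.5821]
Step 4: x=[4.5275 8.8143 14.6585] v=[0.7532 0.0549 1.1922]
Step 5: x=[4.7337 8.9254 14.8413] v=[0.8249 0.4443 0.7312]

Answer: 4.7337 8.9254 14.8413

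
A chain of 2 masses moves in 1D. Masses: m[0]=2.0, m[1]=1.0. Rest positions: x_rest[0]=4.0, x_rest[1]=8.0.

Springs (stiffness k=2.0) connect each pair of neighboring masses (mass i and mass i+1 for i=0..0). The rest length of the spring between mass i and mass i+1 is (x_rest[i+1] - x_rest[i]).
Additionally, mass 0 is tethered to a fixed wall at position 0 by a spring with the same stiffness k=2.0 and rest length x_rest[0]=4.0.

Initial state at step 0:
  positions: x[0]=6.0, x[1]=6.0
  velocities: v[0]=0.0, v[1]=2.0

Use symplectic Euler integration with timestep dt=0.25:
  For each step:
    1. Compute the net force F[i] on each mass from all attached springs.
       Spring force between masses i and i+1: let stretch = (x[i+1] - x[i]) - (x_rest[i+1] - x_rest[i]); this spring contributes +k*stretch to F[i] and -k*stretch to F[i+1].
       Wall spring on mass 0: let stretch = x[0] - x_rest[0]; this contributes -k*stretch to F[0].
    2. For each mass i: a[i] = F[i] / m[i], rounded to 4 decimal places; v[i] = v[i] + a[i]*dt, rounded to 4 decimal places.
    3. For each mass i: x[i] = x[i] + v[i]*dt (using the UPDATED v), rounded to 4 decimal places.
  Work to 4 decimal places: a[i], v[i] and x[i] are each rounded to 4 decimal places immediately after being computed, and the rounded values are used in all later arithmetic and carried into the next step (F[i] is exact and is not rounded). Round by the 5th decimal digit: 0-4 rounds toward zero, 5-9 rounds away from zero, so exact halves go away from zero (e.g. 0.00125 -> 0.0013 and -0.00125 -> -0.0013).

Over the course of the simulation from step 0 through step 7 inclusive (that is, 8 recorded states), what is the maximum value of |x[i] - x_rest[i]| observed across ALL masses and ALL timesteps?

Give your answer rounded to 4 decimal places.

Step 0: x=[6.0000 6.0000] v=[0.0000 2.0000]
Step 1: x=[5.6250 7.0000] v=[-1.5000 4.0000]
Step 2: x=[4.9844 8.3281] v=[-2.5625 5.3125]
Step 3: x=[4.2412 9.7383] v=[-2.9727 5.6407]
Step 4: x=[3.5765 10.9614] v=[-2.6587 4.8922]
Step 5: x=[3.1499 11.7614] v=[-1.7066 3.1998]
Step 6: x=[3.0646 11.9849] v=[-0.3412 0.8941]
Step 7: x=[3.3453 11.5934] v=[1.1227 -1.5661]
Max displacement = 3.9849

Answer: 3.9849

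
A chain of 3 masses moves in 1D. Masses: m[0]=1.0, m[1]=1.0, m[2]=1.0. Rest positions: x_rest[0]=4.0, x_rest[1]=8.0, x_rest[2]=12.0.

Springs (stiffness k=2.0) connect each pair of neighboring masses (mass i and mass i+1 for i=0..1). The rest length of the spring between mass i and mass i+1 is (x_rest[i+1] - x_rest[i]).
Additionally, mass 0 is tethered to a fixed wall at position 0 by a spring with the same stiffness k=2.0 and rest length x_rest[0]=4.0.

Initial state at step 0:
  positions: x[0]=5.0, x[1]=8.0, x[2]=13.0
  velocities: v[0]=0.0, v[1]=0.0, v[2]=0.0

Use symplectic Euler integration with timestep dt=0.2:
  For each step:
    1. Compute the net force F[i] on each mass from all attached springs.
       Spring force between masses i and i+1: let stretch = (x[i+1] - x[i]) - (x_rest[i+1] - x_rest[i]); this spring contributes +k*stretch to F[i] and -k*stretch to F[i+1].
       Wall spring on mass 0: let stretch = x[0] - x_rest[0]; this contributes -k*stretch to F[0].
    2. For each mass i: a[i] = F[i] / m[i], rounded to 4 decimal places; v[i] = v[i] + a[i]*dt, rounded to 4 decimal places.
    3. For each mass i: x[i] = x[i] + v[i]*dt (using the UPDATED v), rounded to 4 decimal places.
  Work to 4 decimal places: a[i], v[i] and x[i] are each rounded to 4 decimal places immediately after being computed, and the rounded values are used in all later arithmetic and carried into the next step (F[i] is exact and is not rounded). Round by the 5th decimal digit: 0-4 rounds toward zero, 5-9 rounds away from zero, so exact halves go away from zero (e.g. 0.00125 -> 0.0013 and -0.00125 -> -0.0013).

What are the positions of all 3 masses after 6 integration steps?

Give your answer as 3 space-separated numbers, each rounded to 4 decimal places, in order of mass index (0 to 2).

Answer: 3.6164 9.0835 12.2910

Derivation:
Step 0: x=[5.0000 8.0000 13.0000] v=[0.0000 0.0000 0.0000]
Step 1: x=[4.8400 8.1600 12.9200] v=[-0.8000 0.8000 -0.4000]
Step 2: x=[4.5584 8.4352 12.7792] v=[-1.4080 1.3760 -0.7040]
Step 3: x=[4.2223 8.7478 12.6109] v=[-1.6806 1.5629 -0.8416]
Step 4: x=[3.9104 9.0074 12.4535] v=[-1.5593 1.2979 -0.7868]
Step 5: x=[3.6935 9.1349 12.3405] v=[-1.0847 0.6375 -0.5652]
Step 6: x=[3.6164 9.0835 12.2910] v=[-0.3855 -0.2568 -0.2474]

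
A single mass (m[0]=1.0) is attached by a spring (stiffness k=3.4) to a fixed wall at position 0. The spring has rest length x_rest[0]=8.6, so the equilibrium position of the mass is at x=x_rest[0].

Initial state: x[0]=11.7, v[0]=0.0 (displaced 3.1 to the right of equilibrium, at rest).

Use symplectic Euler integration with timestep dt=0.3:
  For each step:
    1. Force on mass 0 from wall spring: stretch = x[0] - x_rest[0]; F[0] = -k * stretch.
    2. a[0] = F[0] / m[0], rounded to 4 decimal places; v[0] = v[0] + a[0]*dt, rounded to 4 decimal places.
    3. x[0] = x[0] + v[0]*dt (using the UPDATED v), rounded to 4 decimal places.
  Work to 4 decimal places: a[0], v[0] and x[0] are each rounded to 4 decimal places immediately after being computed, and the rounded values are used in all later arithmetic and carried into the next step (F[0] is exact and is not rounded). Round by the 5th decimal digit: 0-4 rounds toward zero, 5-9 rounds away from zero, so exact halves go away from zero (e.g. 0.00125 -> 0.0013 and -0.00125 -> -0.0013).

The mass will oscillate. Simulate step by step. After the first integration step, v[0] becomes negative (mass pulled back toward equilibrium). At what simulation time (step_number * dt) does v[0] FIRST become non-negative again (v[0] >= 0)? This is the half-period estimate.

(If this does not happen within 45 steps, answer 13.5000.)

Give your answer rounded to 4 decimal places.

Answer: 1.8000

Derivation:
Step 0: x=[11.7000] v=[0.0000]
Step 1: x=[10.7514] v=[-3.1620]
Step 2: x=[9.1445] v=[-5.3564]
Step 3: x=[7.3710] v=[-5.9118]
Step 4: x=[5.9735] v=[-4.6582]
Step 5: x=[5.3797] v=[-1.9792]
Step 6: x=[5.7714] v=[1.3055]
First v>=0 after going negative at step 6, time=1.8000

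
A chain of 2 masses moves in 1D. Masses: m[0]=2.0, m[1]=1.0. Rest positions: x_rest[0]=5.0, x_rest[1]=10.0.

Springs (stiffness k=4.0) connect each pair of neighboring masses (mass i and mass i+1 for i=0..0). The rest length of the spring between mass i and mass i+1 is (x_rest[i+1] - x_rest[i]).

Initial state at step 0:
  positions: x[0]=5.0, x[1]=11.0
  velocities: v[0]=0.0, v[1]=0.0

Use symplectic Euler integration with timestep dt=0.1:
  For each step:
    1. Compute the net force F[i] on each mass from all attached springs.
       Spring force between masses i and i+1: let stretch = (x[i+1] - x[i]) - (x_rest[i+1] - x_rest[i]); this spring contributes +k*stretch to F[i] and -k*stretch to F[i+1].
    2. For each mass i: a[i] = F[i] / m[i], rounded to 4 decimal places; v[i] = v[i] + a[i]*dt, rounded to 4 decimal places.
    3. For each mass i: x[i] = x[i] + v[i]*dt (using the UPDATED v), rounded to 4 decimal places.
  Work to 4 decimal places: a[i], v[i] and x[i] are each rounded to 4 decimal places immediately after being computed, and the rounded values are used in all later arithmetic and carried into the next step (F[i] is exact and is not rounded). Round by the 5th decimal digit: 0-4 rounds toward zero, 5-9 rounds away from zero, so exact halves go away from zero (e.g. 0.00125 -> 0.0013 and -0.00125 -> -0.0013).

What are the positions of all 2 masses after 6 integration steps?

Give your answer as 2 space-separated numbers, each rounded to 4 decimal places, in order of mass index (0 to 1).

Answer: 5.3419 10.3164

Derivation:
Step 0: x=[5.0000 11.0000] v=[0.0000 0.0000]
Step 1: x=[5.0200 10.9600] v=[0.2000 -0.4000]
Step 2: x=[5.0588 10.8824] v=[0.3880 -0.7760]
Step 3: x=[5.1141 10.7719] v=[0.5527 -1.1054]
Step 4: x=[5.1825 10.6351] v=[0.6843 -1.3685]
Step 5: x=[5.2600 10.4802] v=[0.7748 -1.5495]
Step 6: x=[5.3419 10.3164] v=[0.8188 -1.6376]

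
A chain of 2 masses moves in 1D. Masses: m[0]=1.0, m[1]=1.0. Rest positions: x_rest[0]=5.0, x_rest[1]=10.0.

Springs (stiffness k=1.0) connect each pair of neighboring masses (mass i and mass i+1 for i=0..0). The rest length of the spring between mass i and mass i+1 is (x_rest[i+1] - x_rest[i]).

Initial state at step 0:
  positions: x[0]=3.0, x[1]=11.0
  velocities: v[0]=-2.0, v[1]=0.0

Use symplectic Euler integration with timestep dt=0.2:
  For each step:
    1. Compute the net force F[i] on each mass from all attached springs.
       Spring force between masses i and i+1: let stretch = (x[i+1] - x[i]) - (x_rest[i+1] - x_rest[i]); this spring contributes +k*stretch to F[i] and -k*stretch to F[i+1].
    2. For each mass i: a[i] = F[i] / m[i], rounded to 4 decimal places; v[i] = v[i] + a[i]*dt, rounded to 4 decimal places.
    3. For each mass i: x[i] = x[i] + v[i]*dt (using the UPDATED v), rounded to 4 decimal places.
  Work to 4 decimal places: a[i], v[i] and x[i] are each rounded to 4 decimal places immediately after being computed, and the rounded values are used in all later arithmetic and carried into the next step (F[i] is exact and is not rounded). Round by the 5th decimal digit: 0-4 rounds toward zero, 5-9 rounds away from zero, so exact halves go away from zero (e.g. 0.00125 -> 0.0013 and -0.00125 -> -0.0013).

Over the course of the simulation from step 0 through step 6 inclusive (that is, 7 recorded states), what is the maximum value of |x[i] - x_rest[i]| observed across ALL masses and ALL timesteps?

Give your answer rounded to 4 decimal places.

Answer: 2.4645

Derivation:
Step 0: x=[3.0000 11.0000] v=[-2.0000 0.0000]
Step 1: x=[2.7200 10.8800] v=[-1.4000 -0.6000]
Step 2: x=[2.5664 10.6336] v=[-0.7680 -1.2320]
Step 3: x=[2.5355 10.2645] v=[-0.1546 -1.8454]
Step 4: x=[2.6137 9.7863] v=[0.3912 -2.3912]
Step 5: x=[2.7788 9.2212] v=[0.8257 -2.8257]
Step 6: x=[3.0016 8.5984] v=[1.1142 -3.1142]
Max displacement = 2.4645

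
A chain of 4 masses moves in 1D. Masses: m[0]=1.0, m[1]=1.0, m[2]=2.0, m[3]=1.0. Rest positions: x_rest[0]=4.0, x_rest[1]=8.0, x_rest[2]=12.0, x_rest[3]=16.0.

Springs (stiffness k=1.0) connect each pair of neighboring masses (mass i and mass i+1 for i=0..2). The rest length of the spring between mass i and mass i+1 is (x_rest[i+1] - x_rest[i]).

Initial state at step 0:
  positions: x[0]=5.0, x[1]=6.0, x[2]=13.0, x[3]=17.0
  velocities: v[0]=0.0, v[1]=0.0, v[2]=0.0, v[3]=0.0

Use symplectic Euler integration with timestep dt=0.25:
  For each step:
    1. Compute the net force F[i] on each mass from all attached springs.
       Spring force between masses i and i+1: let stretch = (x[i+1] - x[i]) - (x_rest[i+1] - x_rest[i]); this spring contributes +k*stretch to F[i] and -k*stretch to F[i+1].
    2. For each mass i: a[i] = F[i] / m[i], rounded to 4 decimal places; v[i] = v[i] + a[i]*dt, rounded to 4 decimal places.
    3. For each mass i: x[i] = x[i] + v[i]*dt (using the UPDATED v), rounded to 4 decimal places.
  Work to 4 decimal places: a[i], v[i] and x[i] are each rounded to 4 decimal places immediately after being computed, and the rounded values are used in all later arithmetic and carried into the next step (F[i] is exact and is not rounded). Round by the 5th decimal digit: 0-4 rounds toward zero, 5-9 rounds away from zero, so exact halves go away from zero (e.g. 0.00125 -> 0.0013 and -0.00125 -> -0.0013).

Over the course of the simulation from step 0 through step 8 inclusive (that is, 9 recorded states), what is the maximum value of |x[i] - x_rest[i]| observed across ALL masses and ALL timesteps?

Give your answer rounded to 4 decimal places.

Step 0: x=[5.0000 6.0000 13.0000 17.0000] v=[0.0000 0.0000 0.0000 0.0000]
Step 1: x=[4.8125 6.3750 12.9063 17.0000] v=[-0.7500 1.5000 -0.3750 0.0000]
Step 2: x=[4.4727 7.0606 12.7364 16.9942] v=[-1.3594 2.7422 -0.6797 -0.0234]
Step 3: x=[4.0446 7.9392 12.5222 16.9722] v=[-1.7124 3.5142 -0.8570 -0.0879]
Step 4: x=[3.6099 8.8608 12.3038 16.9221] v=[-1.7388 3.6863 -0.8736 -0.2004]
Step 5: x=[3.2534 9.6694 12.1221 16.8334] v=[-1.4261 3.2343 -0.7267 -0.3550]
Step 6: x=[3.0479 10.2303 12.0110 16.7002] v=[-0.8221 2.2435 -0.4444 -0.5328]
Step 7: x=[3.0413 10.4536 11.9908 16.5239] v=[-0.0265 0.8931 -0.0808 -0.7051]
Step 8: x=[3.2480 10.3097 12.0642 16.3143] v=[0.8266 -0.5757 0.2937 -0.8384]
Max displacement = 2.4536

Answer: 2.4536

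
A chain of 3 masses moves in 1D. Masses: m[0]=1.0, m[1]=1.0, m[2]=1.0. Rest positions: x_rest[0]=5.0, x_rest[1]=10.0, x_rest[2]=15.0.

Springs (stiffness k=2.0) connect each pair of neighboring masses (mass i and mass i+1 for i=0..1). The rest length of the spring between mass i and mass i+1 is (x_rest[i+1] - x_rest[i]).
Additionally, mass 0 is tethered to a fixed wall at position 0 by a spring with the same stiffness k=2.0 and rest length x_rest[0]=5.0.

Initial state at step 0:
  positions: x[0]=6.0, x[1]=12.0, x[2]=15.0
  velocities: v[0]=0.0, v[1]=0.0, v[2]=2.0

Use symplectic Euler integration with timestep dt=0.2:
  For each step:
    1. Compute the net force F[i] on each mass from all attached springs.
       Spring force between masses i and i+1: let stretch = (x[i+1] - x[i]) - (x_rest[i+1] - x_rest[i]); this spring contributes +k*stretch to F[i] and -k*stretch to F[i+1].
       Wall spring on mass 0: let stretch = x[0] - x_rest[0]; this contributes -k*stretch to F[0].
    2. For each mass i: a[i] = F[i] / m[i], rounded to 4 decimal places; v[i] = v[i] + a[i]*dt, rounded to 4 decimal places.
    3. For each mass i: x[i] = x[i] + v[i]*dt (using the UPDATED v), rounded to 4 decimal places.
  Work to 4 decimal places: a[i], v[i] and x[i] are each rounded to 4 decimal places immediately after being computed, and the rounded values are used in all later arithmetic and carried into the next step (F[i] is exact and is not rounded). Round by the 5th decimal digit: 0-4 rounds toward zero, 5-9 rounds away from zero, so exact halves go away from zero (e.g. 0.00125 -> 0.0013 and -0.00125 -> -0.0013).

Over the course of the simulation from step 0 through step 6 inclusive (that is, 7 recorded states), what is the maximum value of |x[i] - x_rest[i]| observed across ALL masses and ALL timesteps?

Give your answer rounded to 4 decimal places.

Answer: 3.1470

Derivation:
Step 0: x=[6.0000 12.0000 15.0000] v=[0.0000 0.0000 2.0000]
Step 1: x=[6.0000 11.7600 15.5600] v=[0.0000 -1.2000 2.8000]
Step 2: x=[5.9808 11.3632 16.2160] v=[-0.0960 -1.9840 3.2800]
Step 3: x=[5.9137 10.9240 16.8838] v=[-0.3354 -2.1958 3.3389]
Step 4: x=[5.7743 10.5608 17.4748] v=[-0.6968 -1.8160 2.9550]
Step 5: x=[5.5559 10.3678 17.9127] v=[-1.0919 -0.9650 2.1894]
Step 6: x=[5.2780 10.3934 18.1470] v=[-1.3895 0.1282 1.1714]
Max displacement = 3.1470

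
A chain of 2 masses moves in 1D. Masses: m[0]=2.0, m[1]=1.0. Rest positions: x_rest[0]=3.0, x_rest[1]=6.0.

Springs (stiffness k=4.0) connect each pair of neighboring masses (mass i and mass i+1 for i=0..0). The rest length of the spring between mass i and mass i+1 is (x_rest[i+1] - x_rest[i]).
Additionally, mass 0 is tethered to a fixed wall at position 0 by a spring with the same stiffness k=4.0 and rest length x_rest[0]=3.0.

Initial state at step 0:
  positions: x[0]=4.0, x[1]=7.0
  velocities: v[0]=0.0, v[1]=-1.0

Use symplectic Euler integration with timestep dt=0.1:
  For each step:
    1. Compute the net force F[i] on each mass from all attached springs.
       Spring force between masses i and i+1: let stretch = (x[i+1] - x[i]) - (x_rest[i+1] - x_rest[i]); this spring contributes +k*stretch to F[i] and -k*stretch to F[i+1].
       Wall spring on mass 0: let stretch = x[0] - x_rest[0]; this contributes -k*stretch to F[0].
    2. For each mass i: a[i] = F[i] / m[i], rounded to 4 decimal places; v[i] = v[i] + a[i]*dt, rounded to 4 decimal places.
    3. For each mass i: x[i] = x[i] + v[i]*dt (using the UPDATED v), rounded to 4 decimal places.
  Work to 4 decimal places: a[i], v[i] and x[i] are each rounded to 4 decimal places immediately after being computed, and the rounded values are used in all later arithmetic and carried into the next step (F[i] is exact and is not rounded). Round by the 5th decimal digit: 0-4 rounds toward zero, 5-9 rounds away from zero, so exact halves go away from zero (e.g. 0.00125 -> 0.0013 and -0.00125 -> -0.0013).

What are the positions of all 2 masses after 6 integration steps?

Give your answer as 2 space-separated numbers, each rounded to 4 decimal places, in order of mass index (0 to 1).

Answer: 3.5706 6.4763

Derivation:
Step 0: x=[4.0000 7.0000] v=[0.0000 -1.0000]
Step 1: x=[3.9800 6.9000] v=[-0.2000 -1.0000]
Step 2: x=[3.9388 6.8032] v=[-0.4120 -0.9680]
Step 3: x=[3.8761 6.7118] v=[-0.6269 -0.9138]
Step 4: x=[3.7926 6.6270] v=[-0.8350 -0.8481]
Step 5: x=[3.6899 6.5488] v=[-1.0266 -0.7819]
Step 6: x=[3.5706 6.4763] v=[-1.1928 -0.7255]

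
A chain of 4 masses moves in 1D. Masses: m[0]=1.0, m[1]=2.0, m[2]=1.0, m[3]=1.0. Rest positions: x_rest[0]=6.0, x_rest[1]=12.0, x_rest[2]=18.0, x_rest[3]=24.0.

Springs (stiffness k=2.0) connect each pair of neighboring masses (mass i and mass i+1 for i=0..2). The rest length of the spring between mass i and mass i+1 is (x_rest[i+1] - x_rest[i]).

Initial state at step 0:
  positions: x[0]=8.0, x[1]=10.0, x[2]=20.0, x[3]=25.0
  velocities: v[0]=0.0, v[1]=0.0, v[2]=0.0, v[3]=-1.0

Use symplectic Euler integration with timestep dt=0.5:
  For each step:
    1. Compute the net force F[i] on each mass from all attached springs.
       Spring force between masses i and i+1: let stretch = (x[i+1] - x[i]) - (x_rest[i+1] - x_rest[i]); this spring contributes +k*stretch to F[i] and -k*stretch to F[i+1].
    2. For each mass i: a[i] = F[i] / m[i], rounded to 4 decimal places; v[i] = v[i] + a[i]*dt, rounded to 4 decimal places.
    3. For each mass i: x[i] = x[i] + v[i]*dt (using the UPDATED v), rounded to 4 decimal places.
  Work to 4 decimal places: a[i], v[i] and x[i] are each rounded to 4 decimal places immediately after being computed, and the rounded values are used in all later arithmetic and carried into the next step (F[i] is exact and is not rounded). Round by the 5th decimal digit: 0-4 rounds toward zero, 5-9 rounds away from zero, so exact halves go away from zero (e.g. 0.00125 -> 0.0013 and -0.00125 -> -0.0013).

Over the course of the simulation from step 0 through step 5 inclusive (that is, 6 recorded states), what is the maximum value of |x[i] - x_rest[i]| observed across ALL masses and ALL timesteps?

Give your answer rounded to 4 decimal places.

Answer: 2.9062

Derivation:
Step 0: x=[8.0000 10.0000 20.0000 25.0000] v=[0.0000 0.0000 0.0000 -1.0000]
Step 1: x=[6.0000 12.0000 17.5000 25.0000] v=[-4.0000 4.0000 -5.0000 0.0000]
Step 2: x=[4.0000 13.8750 16.0000 24.2500] v=[-4.0000 3.7500 -3.0000 -1.5000]
Step 3: x=[3.9375 13.8125 17.5625 22.3750] v=[-0.1250 -0.1250 3.1250 -3.7500]
Step 4: x=[5.8125 12.2188 19.6563 21.0938] v=[3.7500 -3.1875 4.1875 -2.5625]
Step 5: x=[7.8907 10.8829 18.7501 22.0938] v=[4.1563 -2.6719 -1.8125 2.0000]
Max displacement = 2.9062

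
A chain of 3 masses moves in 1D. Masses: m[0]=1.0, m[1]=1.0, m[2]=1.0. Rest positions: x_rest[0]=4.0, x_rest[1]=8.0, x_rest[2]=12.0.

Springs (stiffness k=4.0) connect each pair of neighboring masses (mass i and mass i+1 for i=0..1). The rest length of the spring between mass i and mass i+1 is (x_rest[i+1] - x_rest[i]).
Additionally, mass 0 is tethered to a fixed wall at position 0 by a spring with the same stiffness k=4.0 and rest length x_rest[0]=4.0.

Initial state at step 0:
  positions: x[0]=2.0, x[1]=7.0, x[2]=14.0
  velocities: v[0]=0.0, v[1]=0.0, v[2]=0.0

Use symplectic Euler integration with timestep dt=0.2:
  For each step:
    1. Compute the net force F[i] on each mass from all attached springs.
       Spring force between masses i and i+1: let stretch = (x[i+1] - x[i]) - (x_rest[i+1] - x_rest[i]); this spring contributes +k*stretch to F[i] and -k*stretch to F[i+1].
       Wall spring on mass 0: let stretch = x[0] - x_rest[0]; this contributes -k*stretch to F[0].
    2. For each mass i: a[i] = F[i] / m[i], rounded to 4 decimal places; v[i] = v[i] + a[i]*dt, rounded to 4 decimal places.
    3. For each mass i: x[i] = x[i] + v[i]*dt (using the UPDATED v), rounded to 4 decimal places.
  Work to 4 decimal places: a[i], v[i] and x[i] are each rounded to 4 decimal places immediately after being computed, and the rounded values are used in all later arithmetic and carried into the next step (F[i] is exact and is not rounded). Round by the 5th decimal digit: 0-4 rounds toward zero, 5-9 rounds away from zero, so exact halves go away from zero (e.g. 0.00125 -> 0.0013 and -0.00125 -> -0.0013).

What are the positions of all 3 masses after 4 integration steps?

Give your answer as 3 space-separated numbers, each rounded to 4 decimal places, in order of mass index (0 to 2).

Step 0: x=[2.0000 7.0000 14.0000] v=[0.0000 0.0000 0.0000]
Step 1: x=[2.4800 7.3200 13.5200] v=[2.4000 1.6000 -2.4000]
Step 2: x=[3.3376 7.8576 12.6880] v=[4.2880 2.6880 -4.1600]
Step 3: x=[4.3844 8.4449 11.7231] v=[5.2339 2.9363 -4.8243]
Step 4: x=[5.3794 8.9070 10.8737] v=[4.9748 2.3105 -4.2469]

Answer: 5.3794 8.9070 10.8737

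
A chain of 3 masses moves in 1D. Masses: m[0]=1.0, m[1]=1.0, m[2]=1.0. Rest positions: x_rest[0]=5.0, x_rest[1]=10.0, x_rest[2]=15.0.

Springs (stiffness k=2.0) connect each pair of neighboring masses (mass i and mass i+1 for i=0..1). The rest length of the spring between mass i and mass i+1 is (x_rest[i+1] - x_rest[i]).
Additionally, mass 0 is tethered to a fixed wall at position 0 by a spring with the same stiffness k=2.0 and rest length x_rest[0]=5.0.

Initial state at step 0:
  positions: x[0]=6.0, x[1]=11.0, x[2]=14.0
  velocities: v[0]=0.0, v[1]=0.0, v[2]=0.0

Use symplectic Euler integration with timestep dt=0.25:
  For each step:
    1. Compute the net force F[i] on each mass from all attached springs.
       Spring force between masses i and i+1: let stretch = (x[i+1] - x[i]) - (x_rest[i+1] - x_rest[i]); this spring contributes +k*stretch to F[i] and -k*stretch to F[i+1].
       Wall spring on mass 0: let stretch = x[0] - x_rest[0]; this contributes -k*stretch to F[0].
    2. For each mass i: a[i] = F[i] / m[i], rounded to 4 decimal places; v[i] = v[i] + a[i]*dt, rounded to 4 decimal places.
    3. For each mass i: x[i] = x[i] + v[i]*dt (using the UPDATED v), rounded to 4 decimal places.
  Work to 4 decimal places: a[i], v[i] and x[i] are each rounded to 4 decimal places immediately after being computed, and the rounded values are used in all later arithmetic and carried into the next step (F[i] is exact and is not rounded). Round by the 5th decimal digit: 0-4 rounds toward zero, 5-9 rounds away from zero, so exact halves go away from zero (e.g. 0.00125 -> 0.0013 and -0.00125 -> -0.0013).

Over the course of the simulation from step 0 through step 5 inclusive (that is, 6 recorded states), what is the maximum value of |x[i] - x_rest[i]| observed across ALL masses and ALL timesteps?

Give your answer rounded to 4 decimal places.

Answer: 1.0062

Derivation:
Step 0: x=[6.0000 11.0000 14.0000] v=[0.0000 0.0000 0.0000]
Step 1: x=[5.8750 10.7500 14.2500] v=[-0.5000 -1.0000 1.0000]
Step 2: x=[5.6250 10.3281 14.6875] v=[-1.0000 -1.6875 1.7500]
Step 3: x=[5.2598 9.8633 15.2051] v=[-1.4610 -1.8594 2.0703]
Step 4: x=[4.8125 9.4907 15.6800] v=[-1.7892 -1.4903 1.8994]
Step 5: x=[4.3484 9.3070 16.0062] v=[-1.8564 -0.7348 1.3048]
Max displacement = 1.0062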